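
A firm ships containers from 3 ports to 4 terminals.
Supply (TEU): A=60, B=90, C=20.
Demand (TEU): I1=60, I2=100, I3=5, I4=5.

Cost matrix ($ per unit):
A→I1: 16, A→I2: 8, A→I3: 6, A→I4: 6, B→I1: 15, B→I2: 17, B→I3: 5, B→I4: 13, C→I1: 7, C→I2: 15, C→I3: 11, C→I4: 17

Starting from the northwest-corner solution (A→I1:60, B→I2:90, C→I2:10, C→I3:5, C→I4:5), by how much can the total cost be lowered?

790

Current plan cost = 60·16 + 90·17 + 10·15 + 5·11 + 5·17 = $2780.
Optimal plan:
  A->I2: 60 × $8 = $480
  B->I1: 40 × $15 = $600
  B->I2: 40 × $17 = $680
  B->I3: 5 × $5 = $25
  B->I4: 5 × $13 = $65
  C->I1: 20 × $7 = $140
Optimal cost = $1990.
Saving = 2780 − 1990 = $790.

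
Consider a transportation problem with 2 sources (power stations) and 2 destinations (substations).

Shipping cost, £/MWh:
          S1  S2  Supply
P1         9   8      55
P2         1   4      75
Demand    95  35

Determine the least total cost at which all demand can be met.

535

One minimum-cost allocation:
  P1->S1: 20 × £9 = £180
  P1->S2: 35 × £8 = £280
  P2->S1: 75 × £1 = £75
Total = 180 + 280 + 75 = £535.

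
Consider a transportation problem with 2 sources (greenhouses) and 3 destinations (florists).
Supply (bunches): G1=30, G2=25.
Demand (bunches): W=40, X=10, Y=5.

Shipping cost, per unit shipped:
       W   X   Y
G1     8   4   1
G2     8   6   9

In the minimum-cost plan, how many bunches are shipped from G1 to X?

Optimal shipments:
  G1 to W: 15 × 8 = 120
  G1 to X: 10 × 4 = 40
  G1 to Y: 5 × 1 = 5
  G2 to W: 25 × 8 = 200
Total cost = 365.
So G1→X carries 10 bunches.

10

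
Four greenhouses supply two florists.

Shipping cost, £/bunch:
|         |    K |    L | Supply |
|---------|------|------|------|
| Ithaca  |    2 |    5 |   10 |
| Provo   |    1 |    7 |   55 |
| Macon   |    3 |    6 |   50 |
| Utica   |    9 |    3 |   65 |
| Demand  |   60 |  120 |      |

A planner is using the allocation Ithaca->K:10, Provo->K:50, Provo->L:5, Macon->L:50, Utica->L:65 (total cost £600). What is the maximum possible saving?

Current plan cost = 10·2 + 50·1 + 5·7 + 50·6 + 65·3 = £600.
Optimal plan:
  Ithaca→K: 5 × £2 = £10
  Ithaca→L: 5 × £5 = £25
  Provo→K: 55 × £1 = £55
  Macon→L: 50 × £6 = £300
  Utica→L: 65 × £3 = £195
Optimal cost = £585.
Saving = 600 − 585 = £15.

15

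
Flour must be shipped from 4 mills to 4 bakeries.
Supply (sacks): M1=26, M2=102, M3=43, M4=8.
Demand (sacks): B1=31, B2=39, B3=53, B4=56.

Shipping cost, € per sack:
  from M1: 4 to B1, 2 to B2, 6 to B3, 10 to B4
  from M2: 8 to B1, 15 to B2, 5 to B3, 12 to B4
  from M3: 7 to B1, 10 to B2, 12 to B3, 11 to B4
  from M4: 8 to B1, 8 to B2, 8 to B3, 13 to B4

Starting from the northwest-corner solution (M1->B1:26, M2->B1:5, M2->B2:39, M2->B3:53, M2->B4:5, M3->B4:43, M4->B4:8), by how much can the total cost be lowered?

318

Current plan cost = 26·4 + 5·8 + 39·15 + 53·5 + 5·12 + 43·11 + 8·13 = €1631.
Optimal plan:
  M1→B2: 26 × €2 = €52
  M2→B3: 53 × €5 = €265
  M2→B4: 49 × €12 = €588
  M3→B1: 31 × €7 = €217
  M3→B2: 5 × €10 = €50
  M3→B4: 7 × €11 = €77
  M4→B2: 8 × €8 = €64
Optimal cost = €1313.
Saving = 1631 − 1313 = €318.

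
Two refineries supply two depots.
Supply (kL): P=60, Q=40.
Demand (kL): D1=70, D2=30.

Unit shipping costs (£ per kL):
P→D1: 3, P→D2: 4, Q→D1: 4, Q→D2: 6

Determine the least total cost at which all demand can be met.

370

A cheapest plan:
  P–D1: 30 × £3 = £90
  P–D2: 30 × £4 = £120
  Q–D1: 40 × £4 = £160
Total = 90 + 120 + 160 = £370.
(Supply check: P ships 60; Q ships 40.)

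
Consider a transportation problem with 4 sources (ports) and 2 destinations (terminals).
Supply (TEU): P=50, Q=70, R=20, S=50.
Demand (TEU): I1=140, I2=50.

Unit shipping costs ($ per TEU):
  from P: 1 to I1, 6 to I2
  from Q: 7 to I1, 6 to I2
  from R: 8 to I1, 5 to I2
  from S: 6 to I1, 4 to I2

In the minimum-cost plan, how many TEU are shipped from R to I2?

Optimal shipments:
  P–I1: 50 TEU
  Q–I1: 70 TEU
  R–I2: 20 TEU
  S–I1: 20 TEU
  S–I2: 30 TEU
Total cost = $880.
So R→I2 carries 20 TEU.

20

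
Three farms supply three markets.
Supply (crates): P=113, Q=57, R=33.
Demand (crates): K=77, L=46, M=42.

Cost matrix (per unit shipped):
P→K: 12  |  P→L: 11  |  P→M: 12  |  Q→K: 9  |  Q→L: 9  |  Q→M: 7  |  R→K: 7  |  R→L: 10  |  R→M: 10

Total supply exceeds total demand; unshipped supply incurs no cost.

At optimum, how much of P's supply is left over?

An optimal plan:
  P→K: 29 × 12 = 348
  P→L: 46 × 11 = 506
  Q→K: 15 × 9 = 135
  Q→M: 42 × 7 = 294
  R→K: 33 × 7 = 231
Total cost = 1514.
P ships 75 of its 113, leaving 38.

38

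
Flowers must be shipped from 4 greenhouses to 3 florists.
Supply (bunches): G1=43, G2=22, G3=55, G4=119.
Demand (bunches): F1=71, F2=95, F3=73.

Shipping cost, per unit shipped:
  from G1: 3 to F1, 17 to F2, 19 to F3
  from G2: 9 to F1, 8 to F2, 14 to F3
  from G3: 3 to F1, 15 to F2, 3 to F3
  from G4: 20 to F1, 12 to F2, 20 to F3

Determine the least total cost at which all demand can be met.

2112

One minimum-cost allocation:
  G1–F1: 43 × 3 = 129
  G2–F1: 22 × 9 = 198
  G3–F1: 6 × 3 = 18
  G3–F3: 49 × 3 = 147
  G4–F2: 95 × 12 = 1140
  G4–F3: 24 × 20 = 480
Total = 129 + 198 + 18 + 147 + 1140 + 480 = 2112.
(Supply check: G1 ships 43; G2 ships 22; G3 ships 55; G4 ships 119.)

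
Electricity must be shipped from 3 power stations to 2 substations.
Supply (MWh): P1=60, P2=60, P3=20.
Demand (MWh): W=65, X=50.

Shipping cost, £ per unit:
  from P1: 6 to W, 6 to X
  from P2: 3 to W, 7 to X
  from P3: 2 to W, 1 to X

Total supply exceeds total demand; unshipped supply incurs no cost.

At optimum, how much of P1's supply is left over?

25

Minimum-cost shipments:
  P1->W: 5 × £6 = £30
  P1->X: 30 × £6 = £180
  P2->W: 60 × £3 = £180
  P3->X: 20 × £1 = £20
Total cost = £410.
P1 ships 35 of its 60, leaving 25.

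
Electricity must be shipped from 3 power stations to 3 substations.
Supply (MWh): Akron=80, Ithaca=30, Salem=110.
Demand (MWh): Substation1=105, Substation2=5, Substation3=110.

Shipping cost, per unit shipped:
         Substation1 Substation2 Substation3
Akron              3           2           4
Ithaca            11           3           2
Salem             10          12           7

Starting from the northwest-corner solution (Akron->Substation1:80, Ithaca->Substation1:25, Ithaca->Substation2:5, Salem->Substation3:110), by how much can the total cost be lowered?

Current plan cost = 80·3 + 25·11 + 5·3 + 110·7 = 1300.
Optimal plan:
  Akron–Substation1: 80 MWh
  Ithaca–Substation2: 5 MWh
  Ithaca–Substation3: 25 MWh
  Salem–Substation1: 25 MWh
  Salem–Substation3: 85 MWh
Optimal cost = 1150.
Saving = 1300 − 1150 = 150.

150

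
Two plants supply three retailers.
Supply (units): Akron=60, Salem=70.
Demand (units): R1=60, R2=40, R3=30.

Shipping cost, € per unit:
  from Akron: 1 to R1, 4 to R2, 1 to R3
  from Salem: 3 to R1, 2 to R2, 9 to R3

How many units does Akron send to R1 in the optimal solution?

The minimum-cost plan:
  Akron->R1: 30 × €1 = €30
  Akron->R3: 30 × €1 = €30
  Salem->R1: 30 × €3 = €90
  Salem->R2: 40 × €2 = €80
Total cost = €230.
So Akron→R1 carries 30 units.

30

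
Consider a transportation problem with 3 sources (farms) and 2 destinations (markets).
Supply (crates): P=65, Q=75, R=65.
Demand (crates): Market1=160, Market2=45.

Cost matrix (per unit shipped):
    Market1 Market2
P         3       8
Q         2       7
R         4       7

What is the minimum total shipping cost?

740

A cheapest plan:
  P->Market1: 65 × 3 = 195
  Q->Market1: 75 × 2 = 150
  R->Market1: 20 × 4 = 80
  R->Market2: 45 × 7 = 315
Total = 195 + 150 + 80 + 315 = 740.
(Supply check: P ships 65; Q ships 75; R ships 65.)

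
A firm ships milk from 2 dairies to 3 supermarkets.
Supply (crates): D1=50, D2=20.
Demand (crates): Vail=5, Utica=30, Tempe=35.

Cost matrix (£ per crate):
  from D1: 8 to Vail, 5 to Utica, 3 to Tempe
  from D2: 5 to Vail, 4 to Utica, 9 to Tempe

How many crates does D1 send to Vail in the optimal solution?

0

Optimal shipments:
  D1 to Utica: 15 × £5 = £75
  D1 to Tempe: 35 × £3 = £105
  D2 to Vail: 5 × £5 = £25
  D2 to Utica: 15 × £4 = £60
Total cost = £265.
The route D1→Vail is not used.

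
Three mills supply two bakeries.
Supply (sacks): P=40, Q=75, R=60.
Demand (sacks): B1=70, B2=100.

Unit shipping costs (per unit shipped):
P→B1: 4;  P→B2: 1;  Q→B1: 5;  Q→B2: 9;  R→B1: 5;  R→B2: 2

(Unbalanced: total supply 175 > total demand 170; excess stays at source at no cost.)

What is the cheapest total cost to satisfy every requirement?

510

An optimal shipping plan:
  P–B2: 40 × 1 = 40
  Q–B1: 70 × 5 = 350
  R–B2: 60 × 2 = 120
Total = 40 + 350 + 120 = 510.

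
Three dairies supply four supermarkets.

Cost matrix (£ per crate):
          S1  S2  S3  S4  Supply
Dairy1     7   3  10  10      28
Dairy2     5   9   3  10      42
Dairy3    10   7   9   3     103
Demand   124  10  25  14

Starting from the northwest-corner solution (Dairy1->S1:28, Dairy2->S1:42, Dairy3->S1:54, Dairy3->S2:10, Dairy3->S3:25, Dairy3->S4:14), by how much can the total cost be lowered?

Current plan cost = 28·7 + 42·5 + 54·10 + 10·7 + 25·9 + 14·3 = £1283.
Optimal plan:
  Dairy1–S1: 18 crates
  Dairy1–S2: 10 crates
  Dairy2–S1: 17 crates
  Dairy2–S3: 25 crates
  Dairy3–S1: 89 crates
  Dairy3–S4: 14 crates
Optimal cost = £1248.
Saving = 1283 − 1248 = £35.

35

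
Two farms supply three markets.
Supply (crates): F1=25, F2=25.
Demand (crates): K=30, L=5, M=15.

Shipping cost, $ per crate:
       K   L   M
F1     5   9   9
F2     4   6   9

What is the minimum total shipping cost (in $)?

295

A cheapest plan:
  F1–K: 10 × $5 = $50
  F1–M: 15 × $9 = $135
  F2–K: 20 × $4 = $80
  F2–L: 5 × $6 = $30
Total = 50 + 135 + 80 + 30 = $295.
(Supply check: F1 ships 25; F2 ships 25.)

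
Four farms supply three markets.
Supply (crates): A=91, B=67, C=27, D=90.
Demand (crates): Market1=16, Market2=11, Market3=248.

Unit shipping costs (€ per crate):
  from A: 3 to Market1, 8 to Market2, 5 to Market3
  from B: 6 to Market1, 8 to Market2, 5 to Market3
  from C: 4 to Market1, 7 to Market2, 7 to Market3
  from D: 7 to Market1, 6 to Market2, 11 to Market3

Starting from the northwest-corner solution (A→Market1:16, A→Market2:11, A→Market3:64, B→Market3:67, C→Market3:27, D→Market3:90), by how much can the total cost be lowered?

Current plan cost = 16·3 + 11·8 + 64·5 + 67·5 + 27·7 + 90·11 = €1970.
Optimal plan:
  A to Market3: 91 × €5 = €455
  B to Market3: 67 × €5 = €335
  C to Market3: 27 × €7 = €189
  D to Market1: 16 × €7 = €112
  D to Market2: 11 × €6 = €66
  D to Market3: 63 × €11 = €693
Optimal cost = €1850.
Saving = 1970 − 1850 = €120.

120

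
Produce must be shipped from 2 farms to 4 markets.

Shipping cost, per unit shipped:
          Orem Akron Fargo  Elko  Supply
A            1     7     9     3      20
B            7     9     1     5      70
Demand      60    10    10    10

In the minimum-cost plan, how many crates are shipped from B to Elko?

10

Optimal shipments:
  A–Orem: 20 × 1 = 20
  B–Orem: 40 × 7 = 280
  B–Akron: 10 × 9 = 90
  B–Fargo: 10 × 1 = 10
  B–Elko: 10 × 5 = 50
Total cost = 450.
So B→Elko carries 10 crates.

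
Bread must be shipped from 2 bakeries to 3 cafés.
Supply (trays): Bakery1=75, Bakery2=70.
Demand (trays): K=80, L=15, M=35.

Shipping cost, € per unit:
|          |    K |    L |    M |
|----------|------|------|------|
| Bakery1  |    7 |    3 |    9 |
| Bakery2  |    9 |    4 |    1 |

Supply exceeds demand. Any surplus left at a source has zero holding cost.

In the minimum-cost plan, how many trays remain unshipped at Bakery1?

0

An optimal plan:
  Bakery1 to K: 75 × €7 = €525
  Bakery2 to K: 5 × €9 = €45
  Bakery2 to L: 15 × €4 = €60
  Bakery2 to M: 35 × €1 = €35
Total cost = €665.
Bakery1 ships 75 of its 75, leaving 0.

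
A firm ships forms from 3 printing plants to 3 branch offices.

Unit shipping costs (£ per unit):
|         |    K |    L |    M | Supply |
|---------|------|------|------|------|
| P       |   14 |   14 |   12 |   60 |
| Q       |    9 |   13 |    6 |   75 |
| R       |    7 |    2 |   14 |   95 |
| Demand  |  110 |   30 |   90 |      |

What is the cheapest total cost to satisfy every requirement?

One minimum-cost allocation:
  P to K: 45 × £14 = £630
  P to M: 15 × £12 = £180
  Q to M: 75 × £6 = £450
  R to K: 65 × £7 = £455
  R to L: 30 × £2 = £60
Total = 630 + 180 + 450 + 455 + 60 = £1775.
(Supply check: P ships 60; Q ships 75; R ships 95.)

1775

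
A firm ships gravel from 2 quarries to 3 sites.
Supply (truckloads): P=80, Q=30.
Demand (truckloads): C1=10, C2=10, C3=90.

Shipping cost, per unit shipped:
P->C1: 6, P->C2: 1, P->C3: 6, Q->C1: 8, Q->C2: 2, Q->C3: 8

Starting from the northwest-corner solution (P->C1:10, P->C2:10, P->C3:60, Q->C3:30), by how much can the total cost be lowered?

10

Current plan cost = 10·6 + 10·1 + 60·6 + 30·8 = 670.
Optimal plan:
  P to C1: 10 × 6 = 60
  P to C3: 70 × 6 = 420
  Q to C2: 10 × 2 = 20
  Q to C3: 20 × 8 = 160
Optimal cost = 660.
Saving = 670 − 660 = 10.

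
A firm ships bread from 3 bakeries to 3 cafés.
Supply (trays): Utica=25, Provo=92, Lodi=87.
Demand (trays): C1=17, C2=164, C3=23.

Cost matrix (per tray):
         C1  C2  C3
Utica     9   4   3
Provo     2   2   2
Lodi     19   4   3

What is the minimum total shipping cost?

An optimal shipping plan:
  Utica–C2: 2 × 4 = 8
  Utica–C3: 23 × 3 = 69
  Provo–C1: 17 × 2 = 34
  Provo–C2: 75 × 2 = 150
  Lodi–C2: 87 × 4 = 348
Total = 8 + 69 + 34 + 150 + 348 = 609.
(Supply check: Utica ships 25; Provo ships 92; Lodi ships 87.)

609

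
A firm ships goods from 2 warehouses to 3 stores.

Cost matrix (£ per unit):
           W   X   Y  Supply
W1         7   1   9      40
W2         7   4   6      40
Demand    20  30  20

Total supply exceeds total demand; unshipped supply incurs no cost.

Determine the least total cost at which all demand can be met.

290

Optimal allocation:
  W1→W: 10 × £7 = £70
  W1→X: 30 × £1 = £30
  W2→W: 10 × £7 = £70
  W2→Y: 20 × £6 = £120
Total = 70 + 30 + 70 + 120 = £290.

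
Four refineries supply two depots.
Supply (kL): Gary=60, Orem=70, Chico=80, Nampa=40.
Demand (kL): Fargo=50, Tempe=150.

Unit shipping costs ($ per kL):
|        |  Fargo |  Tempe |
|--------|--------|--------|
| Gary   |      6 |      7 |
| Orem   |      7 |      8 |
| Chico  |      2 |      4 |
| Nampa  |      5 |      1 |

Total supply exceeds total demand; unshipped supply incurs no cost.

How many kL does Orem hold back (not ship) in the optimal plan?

Minimum-cost shipments:
  Gary–Tempe: 60 × $7 = $420
  Orem–Tempe: 20 × $8 = $160
  Chico–Fargo: 50 × $2 = $100
  Chico–Tempe: 30 × $4 = $120
  Nampa–Tempe: 40 × $1 = $40
Total cost = $840.
Orem ships 20 of its 70, leaving 50.

50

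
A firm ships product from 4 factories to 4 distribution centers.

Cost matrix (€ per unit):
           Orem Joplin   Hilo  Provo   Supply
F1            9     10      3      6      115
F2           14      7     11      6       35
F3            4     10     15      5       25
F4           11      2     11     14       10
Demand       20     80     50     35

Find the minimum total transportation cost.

1050

One minimum-cost allocation:
  F1–Joplin: 35 × €10 = €350
  F1–Hilo: 50 × €3 = €150
  F1–Provo: 30 × €6 = €180
  F2–Joplin: 35 × €7 = €245
  F3–Orem: 20 × €4 = €80
  F3–Provo: 5 × €5 = €25
  F4–Joplin: 10 × €2 = €20
Total = 350 + 150 + 180 + 245 + 80 + 25 + 20 = €1050.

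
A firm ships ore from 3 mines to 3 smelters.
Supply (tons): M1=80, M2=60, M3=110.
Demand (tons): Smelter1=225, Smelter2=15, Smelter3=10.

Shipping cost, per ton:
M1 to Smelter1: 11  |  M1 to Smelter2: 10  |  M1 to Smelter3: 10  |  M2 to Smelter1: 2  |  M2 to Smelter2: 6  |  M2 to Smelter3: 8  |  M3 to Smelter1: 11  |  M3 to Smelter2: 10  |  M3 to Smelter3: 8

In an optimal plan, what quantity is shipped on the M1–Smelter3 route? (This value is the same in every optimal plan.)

0

The minimum-cost plan:
  M1->Smelter1: 65 × 11 = 715
  M1->Smelter2: 15 × 10 = 150
  M2->Smelter1: 60 × 2 = 120
  M3->Smelter1: 100 × 11 = 1100
  M3->Smelter3: 10 × 8 = 80
Total cost = 2165.
The route M1→Smelter3 is not used.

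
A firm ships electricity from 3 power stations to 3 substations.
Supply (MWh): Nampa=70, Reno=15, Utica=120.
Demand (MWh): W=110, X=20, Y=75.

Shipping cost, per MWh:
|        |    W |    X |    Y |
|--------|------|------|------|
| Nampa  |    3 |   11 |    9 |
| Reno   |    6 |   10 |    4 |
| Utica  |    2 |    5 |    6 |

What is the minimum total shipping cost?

810

An optimal shipping plan:
  Nampa→W: 70 × 3 = 210
  Reno→Y: 15 × 4 = 60
  Utica→W: 40 × 2 = 80
  Utica→X: 20 × 5 = 100
  Utica→Y: 60 × 6 = 360
Total = 210 + 60 + 80 + 100 + 360 = 810.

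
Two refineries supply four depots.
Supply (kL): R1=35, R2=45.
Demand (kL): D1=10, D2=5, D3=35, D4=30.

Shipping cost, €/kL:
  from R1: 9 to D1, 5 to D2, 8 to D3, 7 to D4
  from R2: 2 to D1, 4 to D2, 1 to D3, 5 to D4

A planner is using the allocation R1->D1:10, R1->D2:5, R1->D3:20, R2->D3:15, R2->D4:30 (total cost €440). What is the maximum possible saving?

Current plan cost = 10·9 + 5·5 + 20·8 + 15·1 + 30·5 = €440.
Optimal plan:
  R1–D2: 5 × €5 = €25
  R1–D4: 30 × €7 = €210
  R2–D1: 10 × €2 = €20
  R2–D3: 35 × €1 = €35
Optimal cost = €290.
Saving = 440 − 290 = €150.

150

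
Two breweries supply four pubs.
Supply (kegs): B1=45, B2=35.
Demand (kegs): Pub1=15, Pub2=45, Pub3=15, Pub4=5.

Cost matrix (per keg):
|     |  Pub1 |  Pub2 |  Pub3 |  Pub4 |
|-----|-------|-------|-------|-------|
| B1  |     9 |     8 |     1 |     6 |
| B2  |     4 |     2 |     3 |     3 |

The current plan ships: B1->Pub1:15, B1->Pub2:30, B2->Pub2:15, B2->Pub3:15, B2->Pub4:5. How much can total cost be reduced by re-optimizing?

Current plan cost = 15·9 + 30·8 + 15·2 + 15·3 + 5·3 = 465.
Optimal plan:
  B1–Pub1: 15 × 9 = 135
  B1–Pub2: 10 × 8 = 80
  B1–Pub3: 15 × 1 = 15
  B1–Pub4: 5 × 6 = 30
  B2–Pub2: 35 × 2 = 70
Optimal cost = 330.
Saving = 465 − 330 = 135.

135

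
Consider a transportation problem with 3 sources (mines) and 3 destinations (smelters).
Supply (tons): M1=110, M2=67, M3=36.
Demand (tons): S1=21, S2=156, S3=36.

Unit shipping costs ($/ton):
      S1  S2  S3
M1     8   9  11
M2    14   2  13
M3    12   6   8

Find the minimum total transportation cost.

1391

One minimum-cost allocation:
  M1→S1: 21 tons
  M1→S2: 53 tons
  M1→S3: 36 tons
  M2→S2: 67 tons
  M3→S2: 36 tons
Total cost = $1391.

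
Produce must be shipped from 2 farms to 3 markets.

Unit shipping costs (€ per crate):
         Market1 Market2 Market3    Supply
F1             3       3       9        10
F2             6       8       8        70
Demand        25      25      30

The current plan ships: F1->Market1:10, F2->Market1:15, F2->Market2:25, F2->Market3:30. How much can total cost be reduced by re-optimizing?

Current plan cost = 10·3 + 15·6 + 25·8 + 30·8 = €560.
Optimal plan:
  F1->Market2: 10 × €3 = €30
  F2->Market1: 25 × €6 = €150
  F2->Market2: 15 × €8 = €120
  F2->Market3: 30 × €8 = €240
Optimal cost = €540.
Saving = 560 − 540 = €20.

20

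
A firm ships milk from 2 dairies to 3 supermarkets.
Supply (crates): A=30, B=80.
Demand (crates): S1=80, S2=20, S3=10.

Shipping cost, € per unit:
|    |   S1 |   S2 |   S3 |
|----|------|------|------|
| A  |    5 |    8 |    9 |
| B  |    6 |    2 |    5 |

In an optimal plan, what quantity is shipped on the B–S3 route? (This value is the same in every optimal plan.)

10

Optimal shipments:
  A–S1: 30 × €5 = €150
  B–S1: 50 × €6 = €300
  B–S2: 20 × €2 = €40
  B–S3: 10 × €5 = €50
Total cost = €540.
So B→S3 carries 10 crates.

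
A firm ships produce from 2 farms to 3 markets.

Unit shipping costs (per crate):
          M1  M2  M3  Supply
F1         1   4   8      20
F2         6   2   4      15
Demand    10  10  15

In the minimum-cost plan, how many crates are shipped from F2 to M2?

Optimal shipments:
  F1->M1: 10 crates
  F1->M2: 10 crates
  F2->M3: 15 crates
Total cost = 110.
The route F2→M2 is not used.

0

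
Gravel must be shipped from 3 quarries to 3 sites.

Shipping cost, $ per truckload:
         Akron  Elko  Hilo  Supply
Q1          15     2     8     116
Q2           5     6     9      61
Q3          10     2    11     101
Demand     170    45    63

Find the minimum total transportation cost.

2029

One minimum-cost allocation:
  Q1–Akron: 8 truckloads
  Q1–Elko: 45 truckloads
  Q1–Hilo: 63 truckloads
  Q2–Akron: 61 truckloads
  Q3–Akron: 101 truckloads
Total cost = $2029.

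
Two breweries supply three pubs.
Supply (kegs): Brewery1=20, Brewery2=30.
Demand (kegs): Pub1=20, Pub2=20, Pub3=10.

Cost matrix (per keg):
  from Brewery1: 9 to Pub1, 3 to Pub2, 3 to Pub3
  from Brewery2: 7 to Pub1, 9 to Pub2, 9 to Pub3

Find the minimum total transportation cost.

290

One minimum-cost allocation:
  Brewery1→Pub2: 20 × 3 = 60
  Brewery2→Pub1: 20 × 7 = 140
  Brewery2→Pub3: 10 × 9 = 90
Total = 60 + 140 + 90 = 290.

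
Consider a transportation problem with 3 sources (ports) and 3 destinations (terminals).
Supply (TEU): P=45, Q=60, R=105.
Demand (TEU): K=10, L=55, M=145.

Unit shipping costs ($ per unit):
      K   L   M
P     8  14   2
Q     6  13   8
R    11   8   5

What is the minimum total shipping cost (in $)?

1240

An optimal shipping plan:
  P->M: 45 × $2 = $90
  Q->K: 10 × $6 = $60
  Q->M: 50 × $8 = $400
  R->L: 55 × $8 = $440
  R->M: 50 × $5 = $250
Total = 90 + 60 + 400 + 440 + 250 = $1240.
(Supply check: P ships 45; Q ships 60; R ships 105.)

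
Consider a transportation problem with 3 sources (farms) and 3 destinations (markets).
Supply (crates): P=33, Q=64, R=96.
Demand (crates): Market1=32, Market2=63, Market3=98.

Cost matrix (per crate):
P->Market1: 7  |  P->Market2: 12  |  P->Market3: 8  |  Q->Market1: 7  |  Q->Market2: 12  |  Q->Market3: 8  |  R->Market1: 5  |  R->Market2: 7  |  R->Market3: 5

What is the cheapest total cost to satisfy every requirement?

One minimum-cost allocation:
  P–Market3: 33 × 8 = 264
  Q–Market1: 32 × 7 = 224
  Q–Market3: 32 × 8 = 256
  R–Market2: 63 × 7 = 441
  R–Market3: 33 × 5 = 165
Total = 264 + 224 + 256 + 441 + 165 = 1350.
(Supply check: P ships 33; Q ships 64; R ships 96.)

1350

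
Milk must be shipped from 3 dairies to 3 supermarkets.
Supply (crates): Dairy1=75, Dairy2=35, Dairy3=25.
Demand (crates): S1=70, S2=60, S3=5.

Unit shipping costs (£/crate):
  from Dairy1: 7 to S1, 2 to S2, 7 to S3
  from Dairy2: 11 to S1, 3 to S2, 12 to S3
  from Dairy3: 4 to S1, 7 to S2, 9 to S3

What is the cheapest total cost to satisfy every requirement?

A cheapest plan:
  Dairy1->S1: 45 × £7 = £315
  Dairy1->S2: 25 × £2 = £50
  Dairy1->S3: 5 × £7 = £35
  Dairy2->S2: 35 × £3 = £105
  Dairy3->S1: 25 × £4 = £100
Total = 315 + 50 + 35 + 105 + 100 = £605.

605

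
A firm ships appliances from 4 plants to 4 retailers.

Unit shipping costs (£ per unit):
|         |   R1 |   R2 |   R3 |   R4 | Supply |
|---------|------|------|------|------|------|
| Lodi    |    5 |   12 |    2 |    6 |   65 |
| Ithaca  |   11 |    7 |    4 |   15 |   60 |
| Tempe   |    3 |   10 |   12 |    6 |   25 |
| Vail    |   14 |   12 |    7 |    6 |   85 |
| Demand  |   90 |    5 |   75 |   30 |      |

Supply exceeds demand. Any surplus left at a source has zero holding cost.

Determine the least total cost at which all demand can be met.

An optimal shipping plan:
  Lodi→R1: 65 × £5 = £325
  Ithaca→R2: 5 × £7 = £35
  Ithaca→R3: 55 × £4 = £220
  Tempe→R1: 25 × £3 = £75
  Vail→R3: 20 × £7 = £140
  Vail→R4: 30 × £6 = £180
Total = 325 + 35 + 220 + 75 + 140 + 180 = £975.

975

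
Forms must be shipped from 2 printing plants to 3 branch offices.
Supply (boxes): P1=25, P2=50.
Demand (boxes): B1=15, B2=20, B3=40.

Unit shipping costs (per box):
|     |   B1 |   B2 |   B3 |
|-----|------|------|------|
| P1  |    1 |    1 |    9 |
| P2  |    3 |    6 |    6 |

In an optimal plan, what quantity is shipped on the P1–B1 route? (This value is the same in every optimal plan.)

The minimum-cost plan:
  P1 to B1: 5 × 1 = 5
  P1 to B2: 20 × 1 = 20
  P2 to B1: 10 × 3 = 30
  P2 to B3: 40 × 6 = 240
Total cost = 295.
So P1→B1 carries 5 boxes.

5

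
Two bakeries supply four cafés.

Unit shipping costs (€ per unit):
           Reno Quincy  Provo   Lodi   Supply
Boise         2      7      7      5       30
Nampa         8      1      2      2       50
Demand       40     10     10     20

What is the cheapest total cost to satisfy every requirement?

An optimal shipping plan:
  Boise->Reno: 30 × €2 = €60
  Nampa->Reno: 10 × €8 = €80
  Nampa->Quincy: 10 × €1 = €10
  Nampa->Provo: 10 × €2 = €20
  Nampa->Lodi: 20 × €2 = €40
Total = 60 + 80 + 10 + 20 + 40 = €210.
(Supply check: Boise ships 30; Nampa ships 50.)

210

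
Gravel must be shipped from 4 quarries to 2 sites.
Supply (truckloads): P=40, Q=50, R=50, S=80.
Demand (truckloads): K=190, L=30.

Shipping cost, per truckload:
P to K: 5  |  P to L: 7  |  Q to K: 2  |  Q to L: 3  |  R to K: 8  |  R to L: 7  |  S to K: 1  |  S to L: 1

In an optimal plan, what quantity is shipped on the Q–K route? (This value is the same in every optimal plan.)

Solving gives:
  P to K: 40 × 5 = 200
  Q to K: 50 × 2 = 100
  R to K: 20 × 8 = 160
  R to L: 30 × 7 = 210
  S to K: 80 × 1 = 80
Total cost = 750.
So Q→K carries 50 truckloads.

50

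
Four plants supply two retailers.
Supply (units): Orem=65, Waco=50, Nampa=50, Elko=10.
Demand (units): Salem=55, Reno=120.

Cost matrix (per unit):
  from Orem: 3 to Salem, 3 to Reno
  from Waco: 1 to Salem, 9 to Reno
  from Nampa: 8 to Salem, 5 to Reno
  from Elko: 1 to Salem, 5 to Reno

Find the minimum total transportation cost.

525

One minimum-cost allocation:
  Orem->Reno: 65 units
  Waco->Salem: 50 units
  Nampa->Reno: 50 units
  Elko->Salem: 5 units
  Elko->Reno: 5 units
Total cost = 525.
(Supply check: Orem ships 65; Waco ships 50; Nampa ships 50; Elko ships 10.)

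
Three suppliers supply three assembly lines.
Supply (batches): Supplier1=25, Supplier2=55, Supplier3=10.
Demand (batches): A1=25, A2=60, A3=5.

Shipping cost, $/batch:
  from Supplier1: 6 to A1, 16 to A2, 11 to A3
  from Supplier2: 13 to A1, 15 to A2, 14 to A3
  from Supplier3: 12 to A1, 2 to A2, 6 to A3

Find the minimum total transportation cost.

Optimal allocation:
  Supplier1 to A1: 25 × $6 = $150
  Supplier2 to A2: 50 × $15 = $750
  Supplier2 to A3: 5 × $14 = $70
  Supplier3 to A2: 10 × $2 = $20
Total = 150 + 750 + 70 + 20 = $990.

990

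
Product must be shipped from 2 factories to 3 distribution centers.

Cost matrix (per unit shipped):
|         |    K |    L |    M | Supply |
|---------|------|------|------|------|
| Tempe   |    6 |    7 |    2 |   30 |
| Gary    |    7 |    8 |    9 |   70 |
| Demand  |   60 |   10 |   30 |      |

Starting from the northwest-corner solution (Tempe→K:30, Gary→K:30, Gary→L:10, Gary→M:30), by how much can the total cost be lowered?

Current plan cost = 30·6 + 30·7 + 10·8 + 30·9 = 740.
Optimal plan:
  Tempe to M: 30 × 2 = 60
  Gary to K: 60 × 7 = 420
  Gary to L: 10 × 8 = 80
Optimal cost = 560.
Saving = 740 − 560 = 180.

180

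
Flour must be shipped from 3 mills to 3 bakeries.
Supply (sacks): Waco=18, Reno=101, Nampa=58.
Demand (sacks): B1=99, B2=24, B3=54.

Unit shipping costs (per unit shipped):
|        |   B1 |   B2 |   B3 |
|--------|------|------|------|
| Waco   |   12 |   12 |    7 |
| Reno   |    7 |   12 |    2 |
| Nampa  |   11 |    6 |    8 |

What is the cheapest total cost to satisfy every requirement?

1171

Optimal allocation:
  Waco→B3: 18 × 7 = 126
  Reno→B1: 65 × 7 = 455
  Reno→B3: 36 × 2 = 72
  Nampa→B1: 34 × 11 = 374
  Nampa→B2: 24 × 6 = 144
Total = 126 + 455 + 72 + 374 + 144 = 1171.
(Supply check: Waco ships 18; Reno ships 101; Nampa ships 58.)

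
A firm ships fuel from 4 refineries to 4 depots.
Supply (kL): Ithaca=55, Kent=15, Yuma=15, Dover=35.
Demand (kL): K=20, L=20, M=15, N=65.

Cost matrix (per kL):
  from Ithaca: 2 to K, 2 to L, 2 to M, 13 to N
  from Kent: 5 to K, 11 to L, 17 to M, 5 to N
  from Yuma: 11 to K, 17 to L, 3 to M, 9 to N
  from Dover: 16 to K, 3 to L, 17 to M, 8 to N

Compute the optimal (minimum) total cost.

600

An optimal shipping plan:
  Ithaca→K: 20 × 2 = 40
  Ithaca→L: 20 × 2 = 40
  Ithaca→M: 15 × 2 = 30
  Kent→N: 15 × 5 = 75
  Yuma→N: 15 × 9 = 135
  Dover→N: 35 × 8 = 280
Total = 40 + 40 + 30 + 75 + 135 + 280 = 600.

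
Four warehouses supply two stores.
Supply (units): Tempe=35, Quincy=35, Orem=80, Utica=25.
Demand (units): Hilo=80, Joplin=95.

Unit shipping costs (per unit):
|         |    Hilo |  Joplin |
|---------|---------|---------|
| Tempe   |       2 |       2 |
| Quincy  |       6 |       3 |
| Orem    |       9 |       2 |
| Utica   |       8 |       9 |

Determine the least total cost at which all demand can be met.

Optimal allocation:
  Tempe->Hilo: 35 × 2 = 70
  Quincy->Hilo: 20 × 6 = 120
  Quincy->Joplin: 15 × 3 = 45
  Orem->Joplin: 80 × 2 = 160
  Utica->Hilo: 25 × 8 = 200
Total = 70 + 120 + 45 + 160 + 200 = 595.
(Supply check: Tempe ships 35; Quincy ships 35; Orem ships 80; Utica ships 25.)

595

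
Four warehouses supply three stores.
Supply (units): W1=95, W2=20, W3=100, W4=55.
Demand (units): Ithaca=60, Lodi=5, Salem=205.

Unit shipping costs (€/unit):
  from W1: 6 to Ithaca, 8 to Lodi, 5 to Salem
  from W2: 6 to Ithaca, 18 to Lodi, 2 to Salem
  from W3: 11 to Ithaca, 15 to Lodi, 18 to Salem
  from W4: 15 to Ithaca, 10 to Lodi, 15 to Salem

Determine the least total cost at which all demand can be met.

A cheapest plan:
  W1 to Salem: 95 × €5 = €475
  W2 to Salem: 20 × €2 = €40
  W3 to Ithaca: 60 × €11 = €660
  W3 to Salem: 40 × €18 = €720
  W4 to Lodi: 5 × €10 = €50
  W4 to Salem: 50 × €15 = €750
Total = 475 + 40 + 660 + 720 + 50 + 750 = €2695.

2695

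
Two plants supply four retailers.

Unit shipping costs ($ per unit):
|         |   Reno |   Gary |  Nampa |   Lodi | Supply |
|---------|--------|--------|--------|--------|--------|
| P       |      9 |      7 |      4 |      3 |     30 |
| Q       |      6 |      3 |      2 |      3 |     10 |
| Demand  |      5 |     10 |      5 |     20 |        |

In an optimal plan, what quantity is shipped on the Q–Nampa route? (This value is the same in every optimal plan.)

The minimum-cost plan:
  P->Reno: 5 × $9 = $45
  P->Nampa: 5 × $4 = $20
  P->Lodi: 20 × $3 = $60
  Q->Gary: 10 × $3 = $30
Total cost = $155.
The route Q→Nampa is not used.

0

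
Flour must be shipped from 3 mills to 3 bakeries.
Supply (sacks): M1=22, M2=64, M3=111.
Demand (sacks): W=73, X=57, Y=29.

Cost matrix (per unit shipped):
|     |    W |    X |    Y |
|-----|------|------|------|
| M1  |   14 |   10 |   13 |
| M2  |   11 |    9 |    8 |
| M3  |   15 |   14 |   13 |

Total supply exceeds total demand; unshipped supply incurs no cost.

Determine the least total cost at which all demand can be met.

A cheapest plan:
  M1 to X: 22 × 10 = 220
  M2 to X: 35 × 9 = 315
  M2 to Y: 29 × 8 = 232
  M3 to W: 73 × 15 = 1095
Total = 220 + 315 + 232 + 1095 = 1862.

1862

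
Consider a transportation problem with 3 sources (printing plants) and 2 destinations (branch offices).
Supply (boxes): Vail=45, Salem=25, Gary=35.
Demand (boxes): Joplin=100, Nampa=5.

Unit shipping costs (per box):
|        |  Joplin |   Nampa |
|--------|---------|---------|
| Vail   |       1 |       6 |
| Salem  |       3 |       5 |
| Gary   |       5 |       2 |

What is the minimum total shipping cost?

A cheapest plan:
  Vail→Joplin: 45 boxes
  Salem→Joplin: 25 boxes
  Gary→Joplin: 30 boxes
  Gary→Nampa: 5 boxes
Total cost = 280.

280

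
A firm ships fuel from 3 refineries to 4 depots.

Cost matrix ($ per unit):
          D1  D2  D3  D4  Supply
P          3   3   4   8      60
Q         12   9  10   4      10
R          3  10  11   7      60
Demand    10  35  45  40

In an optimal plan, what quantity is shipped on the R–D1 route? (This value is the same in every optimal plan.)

10

Optimal shipments:
  P–D2: 35 × $3 = $105
  P–D3: 25 × $4 = $100
  Q–D4: 10 × $4 = $40
  R–D1: 10 × $3 = $30
  R–D3: 20 × $11 = $220
  R–D4: 30 × $7 = $210
Total cost = $705.
So R→D1 carries 10 kL.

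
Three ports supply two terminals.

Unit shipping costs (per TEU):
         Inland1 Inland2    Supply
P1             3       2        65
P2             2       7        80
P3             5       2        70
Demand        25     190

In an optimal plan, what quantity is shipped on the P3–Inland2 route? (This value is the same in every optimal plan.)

70

The minimum-cost plan:
  P1–Inland2: 65 × 2 = 130
  P2–Inland1: 25 × 2 = 50
  P2–Inland2: 55 × 7 = 385
  P3–Inland2: 70 × 2 = 140
Total cost = 705.
So P3→Inland2 carries 70 TEU.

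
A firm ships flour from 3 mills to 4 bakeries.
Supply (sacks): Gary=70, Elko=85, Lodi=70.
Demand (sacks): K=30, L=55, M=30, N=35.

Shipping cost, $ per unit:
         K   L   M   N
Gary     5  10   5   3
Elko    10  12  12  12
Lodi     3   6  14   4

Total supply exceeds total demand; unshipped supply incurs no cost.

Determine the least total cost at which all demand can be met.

An optimal shipping plan:
  Gary->K: 5 sacks
  Gary->M: 30 sacks
  Gary->N: 35 sacks
  Elko->L: 10 sacks
  Lodi->K: 25 sacks
  Lodi->L: 45 sacks
Total cost = $745.
(Supply check: Gary ships 70; Elko ships 10; Lodi ships 70.)

745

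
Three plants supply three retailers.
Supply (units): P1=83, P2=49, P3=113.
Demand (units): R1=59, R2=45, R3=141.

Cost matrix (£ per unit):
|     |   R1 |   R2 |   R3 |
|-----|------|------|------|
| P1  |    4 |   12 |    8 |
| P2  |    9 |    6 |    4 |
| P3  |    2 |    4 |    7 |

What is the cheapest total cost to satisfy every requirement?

1221

An optimal shipping plan:
  P1->R3: 83 × £8 = £664
  P2->R3: 49 × £4 = £196
  P3->R1: 59 × £2 = £118
  P3->R2: 45 × £4 = £180
  P3->R3: 9 × £7 = £63
Total = 664 + 196 + 118 + 180 + 63 = £1221.
(Supply check: P1 ships 83; P2 ships 49; P3 ships 113.)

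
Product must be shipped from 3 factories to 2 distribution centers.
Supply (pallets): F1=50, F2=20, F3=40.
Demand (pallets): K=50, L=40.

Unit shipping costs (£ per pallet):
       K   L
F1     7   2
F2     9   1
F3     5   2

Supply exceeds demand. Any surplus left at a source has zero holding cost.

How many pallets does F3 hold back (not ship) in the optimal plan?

An optimal plan:
  F1→K: 10 × £7 = £70
  F1→L: 20 × £2 = £40
  F2→L: 20 × £1 = £20
  F3→K: 40 × £5 = £200
Total cost = £330.
F3 ships 40 of its 40, leaving 0.

0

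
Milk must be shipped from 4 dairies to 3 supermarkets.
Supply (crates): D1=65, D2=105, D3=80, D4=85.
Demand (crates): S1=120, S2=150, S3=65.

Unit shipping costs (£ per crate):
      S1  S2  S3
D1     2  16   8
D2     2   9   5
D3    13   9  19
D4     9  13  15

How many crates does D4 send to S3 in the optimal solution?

0

Optimal shipments:
  D1–S1: 65 crates
  D2–S1: 40 crates
  D2–S3: 65 crates
  D3–S2: 80 crates
  D4–S1: 15 crates
  D4–S2: 70 crates
Total cost = £2300.
The route D4→S3 is not used.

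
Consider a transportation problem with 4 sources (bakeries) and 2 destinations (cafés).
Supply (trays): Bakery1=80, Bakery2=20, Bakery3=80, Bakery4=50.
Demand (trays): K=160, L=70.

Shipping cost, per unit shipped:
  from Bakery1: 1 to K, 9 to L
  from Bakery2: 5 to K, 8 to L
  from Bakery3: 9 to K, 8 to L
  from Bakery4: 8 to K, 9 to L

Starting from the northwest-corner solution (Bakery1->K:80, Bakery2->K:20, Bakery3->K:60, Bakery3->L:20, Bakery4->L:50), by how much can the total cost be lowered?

Current plan cost = 80·1 + 20·5 + 60·9 + 20·8 + 50·9 = 1330.
Optimal plan:
  Bakery1 to K: 80 trays
  Bakery2 to K: 20 trays
  Bakery3 to K: 10 trays
  Bakery3 to L: 70 trays
  Bakery4 to K: 50 trays
Optimal cost = 1230.
Saving = 1330 − 1230 = 100.

100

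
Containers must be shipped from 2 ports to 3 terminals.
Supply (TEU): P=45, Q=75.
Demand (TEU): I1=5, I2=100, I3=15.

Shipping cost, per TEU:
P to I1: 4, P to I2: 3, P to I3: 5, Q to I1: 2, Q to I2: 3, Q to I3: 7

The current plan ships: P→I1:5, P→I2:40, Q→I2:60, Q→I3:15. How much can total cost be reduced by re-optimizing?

40

Current plan cost = 5·4 + 40·3 + 60·3 + 15·7 = 425.
Optimal plan:
  P→I2: 30 × 3 = 90
  P→I3: 15 × 5 = 75
  Q→I1: 5 × 2 = 10
  Q→I2: 70 × 3 = 210
Optimal cost = 385.
Saving = 425 − 385 = 40.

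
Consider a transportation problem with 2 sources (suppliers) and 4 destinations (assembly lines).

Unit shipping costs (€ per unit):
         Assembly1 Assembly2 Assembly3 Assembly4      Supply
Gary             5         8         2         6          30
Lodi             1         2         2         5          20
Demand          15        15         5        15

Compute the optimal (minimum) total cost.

185

Optimal allocation:
  Gary–Assembly1: 10 × €5 = €50
  Gary–Assembly3: 5 × €2 = €10
  Gary–Assembly4: 15 × €6 = €90
  Lodi–Assembly1: 5 × €1 = €5
  Lodi–Assembly2: 15 × €2 = €30
Total = 50 + 10 + 90 + 5 + 30 = €185.
(Supply check: Gary ships 30; Lodi ships 20.)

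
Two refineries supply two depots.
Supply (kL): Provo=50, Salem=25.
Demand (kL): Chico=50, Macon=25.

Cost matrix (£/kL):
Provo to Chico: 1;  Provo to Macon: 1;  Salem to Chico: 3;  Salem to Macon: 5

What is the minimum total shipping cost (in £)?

125

A cheapest plan:
  Provo–Chico: 25 × £1 = £25
  Provo–Macon: 25 × £1 = £25
  Salem–Chico: 25 × £3 = £75
Total = 25 + 25 + 75 = £125.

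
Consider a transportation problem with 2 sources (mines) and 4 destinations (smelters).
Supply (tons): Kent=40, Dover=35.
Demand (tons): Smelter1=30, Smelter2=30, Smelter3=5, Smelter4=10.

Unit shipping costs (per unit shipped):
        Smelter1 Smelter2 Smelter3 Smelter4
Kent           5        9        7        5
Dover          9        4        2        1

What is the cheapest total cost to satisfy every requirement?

One minimum-cost allocation:
  Kent–Smelter1: 30 × 5 = 150
  Kent–Smelter4: 10 × 5 = 50
  Dover–Smelter2: 30 × 4 = 120
  Dover–Smelter3: 5 × 2 = 10
Total = 150 + 50 + 120 + 10 = 330.
(Supply check: Kent ships 40; Dover ships 35.)

330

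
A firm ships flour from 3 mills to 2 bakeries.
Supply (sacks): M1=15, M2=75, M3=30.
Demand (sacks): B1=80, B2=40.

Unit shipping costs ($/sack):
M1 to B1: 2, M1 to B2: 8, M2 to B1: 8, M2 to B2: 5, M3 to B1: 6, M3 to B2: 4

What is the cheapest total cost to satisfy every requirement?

690

A cheapest plan:
  M1→B1: 15 × $2 = $30
  M2→B1: 35 × $8 = $280
  M2→B2: 40 × $5 = $200
  M3→B1: 30 × $6 = $180
Total = 30 + 280 + 200 + 180 = $690.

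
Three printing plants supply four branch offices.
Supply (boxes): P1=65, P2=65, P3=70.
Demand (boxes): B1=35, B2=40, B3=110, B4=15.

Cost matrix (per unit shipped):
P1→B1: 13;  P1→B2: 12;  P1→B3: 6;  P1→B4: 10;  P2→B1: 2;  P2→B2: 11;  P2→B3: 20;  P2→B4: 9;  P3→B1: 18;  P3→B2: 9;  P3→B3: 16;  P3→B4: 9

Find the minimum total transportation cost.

1705

A cheapest plan:
  P1–B3: 65 boxes
  P2–B1: 35 boxes
  P2–B2: 15 boxes
  P2–B4: 15 boxes
  P3–B2: 25 boxes
  P3–B3: 45 boxes
Total cost = 1705.
(Supply check: P1 ships 65; P2 ships 65; P3 ships 70.)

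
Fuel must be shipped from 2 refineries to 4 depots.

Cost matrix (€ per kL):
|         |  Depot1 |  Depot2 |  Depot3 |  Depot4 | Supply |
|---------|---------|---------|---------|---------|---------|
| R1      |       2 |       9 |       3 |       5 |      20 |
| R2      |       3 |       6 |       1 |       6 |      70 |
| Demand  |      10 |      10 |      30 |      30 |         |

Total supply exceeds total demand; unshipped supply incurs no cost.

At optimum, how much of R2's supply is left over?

An optimal plan:
  R1 to Depot4: 20 kL
  R2 to Depot1: 10 kL
  R2 to Depot2: 10 kL
  R2 to Depot3: 30 kL
  R2 to Depot4: 10 kL
Total cost = €280.
R2 ships 60 of its 70, leaving 10.

10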